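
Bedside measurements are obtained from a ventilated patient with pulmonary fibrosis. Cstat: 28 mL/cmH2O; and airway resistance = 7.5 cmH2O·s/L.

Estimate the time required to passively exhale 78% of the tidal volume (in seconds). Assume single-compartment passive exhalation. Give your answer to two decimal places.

τ = R × C = 7.5 × 28 mL/cmH2O = 7.5 × 0.028 L/cmH2O = 0.21 s.
Exhaled fraction f = 1 − e^(−t/τ) → t = −τ·ln(1 − f) = −0.21·ln(0.22) = 0.318 s.

0.32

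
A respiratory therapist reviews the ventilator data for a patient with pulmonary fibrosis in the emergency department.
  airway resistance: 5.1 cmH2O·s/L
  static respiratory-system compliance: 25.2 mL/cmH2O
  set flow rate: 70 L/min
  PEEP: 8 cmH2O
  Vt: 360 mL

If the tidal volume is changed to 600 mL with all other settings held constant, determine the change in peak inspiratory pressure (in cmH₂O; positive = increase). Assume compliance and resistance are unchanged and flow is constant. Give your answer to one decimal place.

9.5

PIP = Vt/C + R·V̇ + PEEP (constant-flow equation of motion).
Only the elastic term changes: ΔPIP = ΔVt / C = (600 − 360) / 25.2 = 9.524 cmH2O.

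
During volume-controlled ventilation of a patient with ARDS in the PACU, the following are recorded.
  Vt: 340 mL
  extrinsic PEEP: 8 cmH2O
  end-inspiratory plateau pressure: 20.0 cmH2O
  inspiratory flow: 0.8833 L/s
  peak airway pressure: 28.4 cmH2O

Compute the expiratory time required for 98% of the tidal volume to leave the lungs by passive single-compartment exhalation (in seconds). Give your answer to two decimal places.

R = (PIP − Pplat)/V̇ = (28.4 − 20.0) / 0.8833 = 8.4/0.8833 = 9.51 cmH2O·s/L.
C = Vt/(Pplat − PEEP) = 340.0 / (20.0 − 8) = 340.0/12.0 = 28.333 mL/cmH2O.
τ = R × C = 9.51 × 0.02833 L/cmH2O = 0.2694 s.
t = −τ·ln(1 − 0.98) = −0.2694·ln(0.02) = 1.054 s.

1.05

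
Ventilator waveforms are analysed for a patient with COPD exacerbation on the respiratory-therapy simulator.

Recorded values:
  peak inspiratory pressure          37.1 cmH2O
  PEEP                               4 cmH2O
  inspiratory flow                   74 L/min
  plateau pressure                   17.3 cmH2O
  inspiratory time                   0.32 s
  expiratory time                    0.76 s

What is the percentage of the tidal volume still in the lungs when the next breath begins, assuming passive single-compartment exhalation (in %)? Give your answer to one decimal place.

Flow: 74 L/min ÷ 60 = 1.2333 L/s.
Vt = flow × Ti = 1.2333 L/s × 0.32 s × 1000 mL/L = 394.66 mL.
R = (PIP − Pplat)/V̇ = (37.1 − 17.3) / 1.2333 = 19.8/1.2333 = 16.054 cmH2O·s/L.
C = Vt/(Pplat − PEEP) = 394.66 / (17.3 − 4) = 394.66/13.3 = 29.674 mL/cmH2O.
τ = R × C = 16.054 × 0.02967 L/cmH2O = 0.4763 s.
Fraction remaining at end-expiration = e^(−Te/τ) = e^(−0.76/0.4763) = 0.2028 → 20.28%.

20.3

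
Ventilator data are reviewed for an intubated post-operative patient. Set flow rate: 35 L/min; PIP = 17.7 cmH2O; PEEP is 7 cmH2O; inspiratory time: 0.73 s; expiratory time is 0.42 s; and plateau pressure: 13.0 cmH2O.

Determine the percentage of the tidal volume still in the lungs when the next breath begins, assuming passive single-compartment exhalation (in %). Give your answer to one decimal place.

48.0

Flow: 35 L/min ÷ 60 = 0.5833 L/s.
Vt = flow × Ti = 0.5833 L/s × 0.73 s × 1000 mL/L = 425.81 mL.
R = (PIP − Pplat)/V̇ = (17.7 − 13.0) / 0.5833 = 4.7/0.5833 = 8.058 cmH2O·s/L.
C = Vt/(Pplat − PEEP) = 425.81 / (13.0 − 7) = 425.81/6.0 = 70.968 mL/cmH2O.
τ = R × C = 8.058 × 0.07097 L/cmH2O = 0.5719 s.
Fraction remaining at end-expiration = e^(−Te/τ) = e^(−0.42/0.5719) = 0.4798 → 47.98%.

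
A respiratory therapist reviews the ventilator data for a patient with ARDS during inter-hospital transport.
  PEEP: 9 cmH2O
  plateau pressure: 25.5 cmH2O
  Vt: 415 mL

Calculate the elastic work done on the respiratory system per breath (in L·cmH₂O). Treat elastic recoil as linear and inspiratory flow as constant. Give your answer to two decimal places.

Elastic work ≈ ½ × (Pplat − PEEP) × Vt = 0.5 × (25.5 − 9) × 0.415 L = 0.5 × 16.5 × 0.415 = 3.424 L·cmH2O.

3.42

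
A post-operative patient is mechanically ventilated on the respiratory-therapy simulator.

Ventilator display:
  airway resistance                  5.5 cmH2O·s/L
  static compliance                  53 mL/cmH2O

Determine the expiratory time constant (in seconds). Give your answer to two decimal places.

τ = R × C = 5.5 × 53 mL/cmH2O = 5.5 × 0.053 L/cmH2O = 0.2915 s.

0.29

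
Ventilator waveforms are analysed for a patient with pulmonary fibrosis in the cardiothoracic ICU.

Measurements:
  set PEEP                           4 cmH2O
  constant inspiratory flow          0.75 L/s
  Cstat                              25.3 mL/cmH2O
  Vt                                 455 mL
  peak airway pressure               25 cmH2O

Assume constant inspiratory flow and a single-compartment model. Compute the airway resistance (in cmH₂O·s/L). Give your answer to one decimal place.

Equation of motion (constant flow): PIP = Vt/C + R·V̇ + PEEP.
R·V̇ = PIP − Vt/C − PEEP = 25 − 455/25.3 − 4 = 25 − 17.984 − 4 = 3.016 cmH2O.
R = 3.016 / 0.75 = 4.021 cmH2O·s/L.

4.0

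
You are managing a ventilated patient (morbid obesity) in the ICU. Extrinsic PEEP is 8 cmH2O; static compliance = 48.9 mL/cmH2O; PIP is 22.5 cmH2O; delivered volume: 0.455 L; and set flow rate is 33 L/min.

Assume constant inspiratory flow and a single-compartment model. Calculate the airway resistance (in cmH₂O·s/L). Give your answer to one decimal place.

9.4

Flow: 33 L/min ÷ 60 = 0.55 L/s.
Equation of motion (constant flow): PIP = Vt/C + R·V̇ + PEEP.
R·V̇ = PIP − Vt/C − PEEP = 22.5 − 455/48.9 − 8 = 22.5 − 9.305 − 8 = 5.195 cmH2O.
R = 5.195 / 0.55 = 9.445 cmH2O·s/L.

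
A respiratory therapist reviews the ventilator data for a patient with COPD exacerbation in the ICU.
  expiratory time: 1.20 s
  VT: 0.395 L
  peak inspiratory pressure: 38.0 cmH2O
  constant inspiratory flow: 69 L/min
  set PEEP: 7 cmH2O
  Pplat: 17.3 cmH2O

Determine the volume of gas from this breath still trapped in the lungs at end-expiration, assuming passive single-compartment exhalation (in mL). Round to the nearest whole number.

Flow: 69 L/min ÷ 60 = 1.15 L/s.
R = (PIP − Pplat)/V̇ = (38.0 − 17.3) / 1.15 = 20.7/1.15 = 18.0 cmH2O·s/L.
C = Vt/(Pplat − PEEP) = 395.0 / (17.3 − 7) = 395.0/10.3 = 38.35 mL/cmH2O.
τ = R × C = 18.0 × 0.03835 L/cmH2O = 0.6903 s.
Fraction remaining = e^(−Te/τ) = e^(−1.20/0.6903) = 0.1758.
Trapped volume = 395.0 × 0.1758 = 69.441 mL.

69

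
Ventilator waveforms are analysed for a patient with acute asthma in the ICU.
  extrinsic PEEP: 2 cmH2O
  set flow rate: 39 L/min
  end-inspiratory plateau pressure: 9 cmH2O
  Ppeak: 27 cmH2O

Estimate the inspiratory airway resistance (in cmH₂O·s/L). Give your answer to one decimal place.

27.7

Flow: 39 L/min ÷ 60 = 0.65 L/s.
Raw = (PIP − Pplat) / flow = (27 − 9) / 0.65 = 18.0 / 0.65 = 27.692 cmH2O·s/L.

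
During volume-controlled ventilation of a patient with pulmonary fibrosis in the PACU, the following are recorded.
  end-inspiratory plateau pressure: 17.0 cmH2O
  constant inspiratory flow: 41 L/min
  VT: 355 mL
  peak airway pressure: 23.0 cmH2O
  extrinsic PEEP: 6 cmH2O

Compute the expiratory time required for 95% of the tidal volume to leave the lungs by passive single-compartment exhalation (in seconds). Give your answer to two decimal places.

0.85

Flow: 41 L/min ÷ 60 = 0.6833 L/s.
R = (PIP − Pplat)/V̇ = (23.0 − 17.0) / 0.6833 = 6.0/0.6833 = 8.781 cmH2O·s/L.
C = Vt/(Pplat − PEEP) = 355.0 / (17.0 − 6) = 355.0/11.0 = 32.273 mL/cmH2O.
τ = R × C = 8.781 × 0.03227 L/cmH2O = 0.2834 s.
t = −τ·ln(1 − 0.95) = −0.2834·ln(0.05) = 0.849 s.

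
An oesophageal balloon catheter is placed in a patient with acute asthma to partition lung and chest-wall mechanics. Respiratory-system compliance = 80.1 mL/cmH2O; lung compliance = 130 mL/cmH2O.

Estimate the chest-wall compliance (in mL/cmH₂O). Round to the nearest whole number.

1/Ccw = 1/Crs − 1/CL.
1/Ccw = 1/80.1 − 1/130 = 0.004792.
Ccw = 208.68 mL/cmH2O.

209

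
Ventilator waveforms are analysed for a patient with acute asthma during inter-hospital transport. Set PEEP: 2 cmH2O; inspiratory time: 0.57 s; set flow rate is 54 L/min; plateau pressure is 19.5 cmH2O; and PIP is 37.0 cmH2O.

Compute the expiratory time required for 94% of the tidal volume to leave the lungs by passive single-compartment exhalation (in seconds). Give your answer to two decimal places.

1.60

Flow: 54 L/min ÷ 60 = 0.9 L/s.
Vt = flow × Ti = 0.9 L/s × 0.57 s × 1000 mL/L = 513.0 mL.
R = (PIP − Pplat)/V̇ = (37.0 − 19.5) / 0.9 = 17.5/0.9 = 19.444 cmH2O·s/L.
C = Vt/(Pplat − PEEP) = 513.0 / (19.5 − 2) = 513.0/17.5 = 29.314 mL/cmH2O.
τ = R × C = 19.444 × 0.02931 L/cmH2O = 0.5699 s.
t = −τ·ln(1 − 0.94) = −0.5699·ln(0.06) = 1.603 s.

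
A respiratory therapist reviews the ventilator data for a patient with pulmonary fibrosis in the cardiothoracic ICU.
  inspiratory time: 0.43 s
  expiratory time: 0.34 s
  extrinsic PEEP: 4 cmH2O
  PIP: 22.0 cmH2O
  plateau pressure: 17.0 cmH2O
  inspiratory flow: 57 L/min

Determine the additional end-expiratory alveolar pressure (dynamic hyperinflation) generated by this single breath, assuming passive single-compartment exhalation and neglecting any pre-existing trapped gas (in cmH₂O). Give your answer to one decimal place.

Flow: 57 L/min ÷ 60 = 0.95 L/s.
Vt = flow × Ti = 0.95 L/s × 0.43 s × 1000 mL/L = 408.5 mL.
R = (PIP − Pplat)/V̇ = (22.0 − 17.0) / 0.95 = 5.0/0.95 = 5.263 cmH2O·s/L.
C = Vt/(Pplat − PEEP) = 408.5 / (17.0 − 4) = 408.5/13.0 = 31.423 mL/cmH2O.
τ = R × C = 5.263 × 0.03142 L/cmH2O = 0.1654 s.
Fraction remaining = e^(−Te/τ) = e^(−0.34/0.1654) = 0.128; trapped volume = 408.5 × 0.128 = 52.288 mL.
Additional alveolar pressure from trapping ≈ V_trapped / C = 52.288 / 31.423 = 1.664 cmH2O.

1.7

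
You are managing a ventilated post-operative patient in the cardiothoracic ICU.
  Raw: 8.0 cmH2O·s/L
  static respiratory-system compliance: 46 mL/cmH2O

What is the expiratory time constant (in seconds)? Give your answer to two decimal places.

τ = R × C = 8.0 × 46 mL/cmH2O = 8.0 × 0.046 L/cmH2O = 0.368 s.

0.37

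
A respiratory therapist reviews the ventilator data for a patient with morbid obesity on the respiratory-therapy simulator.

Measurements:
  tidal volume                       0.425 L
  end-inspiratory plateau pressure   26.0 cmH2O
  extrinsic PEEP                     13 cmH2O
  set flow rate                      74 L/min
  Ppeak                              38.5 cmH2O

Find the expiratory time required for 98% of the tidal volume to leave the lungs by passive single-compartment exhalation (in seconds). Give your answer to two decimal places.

1.30

Flow: 74 L/min ÷ 60 = 1.2333 L/s.
R = (PIP − Pplat)/V̇ = (38.5 − 26.0) / 1.2333 = 12.5/1.2333 = 10.135 cmH2O·s/L.
C = Vt/(Pplat − PEEP) = 425.0 / (26.0 − 13) = 425.0/13.0 = 32.692 mL/cmH2O.
τ = R × C = 10.135 × 0.03269 L/cmH2O = 0.3313 s.
t = −τ·ln(1 − 0.98) = −0.3313·ln(0.02) = 1.296 s.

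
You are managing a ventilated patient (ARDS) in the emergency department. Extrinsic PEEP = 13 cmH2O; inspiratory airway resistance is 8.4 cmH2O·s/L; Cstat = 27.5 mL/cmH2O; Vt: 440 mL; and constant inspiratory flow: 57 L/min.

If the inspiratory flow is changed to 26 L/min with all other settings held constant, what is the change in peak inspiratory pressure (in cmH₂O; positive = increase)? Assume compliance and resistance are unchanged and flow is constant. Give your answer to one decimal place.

Flow: 57 L/min ÷ 60 = 0.95 L/s.
New flow: 26 L/min ÷ 60 = 0.4333 L/s.
PIP = Vt/C + R·V̇ + PEEP (constant-flow equation of motion).
Only the resistive term changes: ΔPIP = R × ΔV̇ = 8.4 × (0.4333 − 0.95) = 8.4 × -0.5167 = -4.34 cmH2O.

-4.3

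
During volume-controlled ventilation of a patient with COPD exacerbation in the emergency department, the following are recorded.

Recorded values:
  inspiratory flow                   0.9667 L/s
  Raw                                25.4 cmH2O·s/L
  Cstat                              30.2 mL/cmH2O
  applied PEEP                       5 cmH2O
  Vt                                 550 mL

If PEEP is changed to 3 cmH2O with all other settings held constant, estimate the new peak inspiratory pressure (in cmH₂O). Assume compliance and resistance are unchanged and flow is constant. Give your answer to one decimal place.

PIP = Vt/C + R·V̇ + PEEP (constant-flow equation of motion).
Only the baseline term changes: ΔPIP = ΔPEEP = 3 − 5 = -2.0 cmH2O.
Original PIP = 550/30.2 + 25.4×0.9667 + 5 = 47.766 cmH2O; new PIP = 47.766 + (-2.0) = 45.766 cmH2O.

45.8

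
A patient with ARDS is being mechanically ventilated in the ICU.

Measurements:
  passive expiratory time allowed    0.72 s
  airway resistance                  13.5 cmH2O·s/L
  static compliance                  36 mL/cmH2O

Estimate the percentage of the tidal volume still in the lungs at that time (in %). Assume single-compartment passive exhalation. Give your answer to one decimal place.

22.7

τ = R × C = 13.5 × 36 mL/cmH2O = 13.5 × 0.036 L/cmH2O = 0.486 s.
Passive exhalation: V(t)/V₀ = e^(−t/τ) = e^(−0.72/0.486) = 0.2273.
Fraction remaining = 0.2273 → 22.73%.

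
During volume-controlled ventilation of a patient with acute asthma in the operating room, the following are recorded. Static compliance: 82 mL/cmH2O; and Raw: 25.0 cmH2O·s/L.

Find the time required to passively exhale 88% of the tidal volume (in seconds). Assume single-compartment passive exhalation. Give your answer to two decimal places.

4.35

τ = R × C = 25.0 × 82 mL/cmH2O = 25.0 × 0.082 L/cmH2O = 2.05 s.
Exhaled fraction f = 1 − e^(−t/τ) → t = −τ·ln(1 − f) = −2.05·ln(0.12) = 4.347 s.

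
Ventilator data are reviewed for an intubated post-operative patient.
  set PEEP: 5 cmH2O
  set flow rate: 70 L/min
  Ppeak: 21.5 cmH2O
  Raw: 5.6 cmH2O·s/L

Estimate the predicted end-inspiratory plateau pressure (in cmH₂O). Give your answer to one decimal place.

15.0

Flow: 70 L/min ÷ 60 = 1.1667 L/s.
Pplat = PIP − Raw × flow = 21.5 − 5.6 × 1.1667 = 21.5 − 6.534 = 14.966 cmH2O.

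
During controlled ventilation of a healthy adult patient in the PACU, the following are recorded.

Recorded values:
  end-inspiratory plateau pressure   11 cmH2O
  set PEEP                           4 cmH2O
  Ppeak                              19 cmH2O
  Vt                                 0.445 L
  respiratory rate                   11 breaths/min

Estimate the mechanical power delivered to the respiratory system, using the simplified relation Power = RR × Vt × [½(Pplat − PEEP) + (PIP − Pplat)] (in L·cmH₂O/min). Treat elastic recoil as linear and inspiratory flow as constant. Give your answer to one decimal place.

56.3

Per-breath work = Vt × [½(Pplat−PEEP) + (PIP−Pplat)] = 0.445 × [0.5×7.0 + 8.0] = 0.445 × 11.5 = 5.118 L·cmH2O.
Power = 11 × 5.118 = 56.298 L·cmH2O/min.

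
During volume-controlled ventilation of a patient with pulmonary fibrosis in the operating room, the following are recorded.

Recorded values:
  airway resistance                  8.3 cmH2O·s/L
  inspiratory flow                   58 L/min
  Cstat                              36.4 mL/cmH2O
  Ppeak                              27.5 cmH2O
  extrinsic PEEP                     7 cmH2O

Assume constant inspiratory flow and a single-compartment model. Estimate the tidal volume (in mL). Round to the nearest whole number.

454

Flow: 58 L/min ÷ 60 = 0.9667 L/s.
Equation of motion (constant flow): PIP = Vt/C + R·V̇ + PEEP.
Vt/C = PIP − R·V̇ − PEEP = 27.5 − 8.024 − 7 = 12.476 cmH2O.
Vt = C × 12.476 = 36.4 × 12.476 = 454.13 mL.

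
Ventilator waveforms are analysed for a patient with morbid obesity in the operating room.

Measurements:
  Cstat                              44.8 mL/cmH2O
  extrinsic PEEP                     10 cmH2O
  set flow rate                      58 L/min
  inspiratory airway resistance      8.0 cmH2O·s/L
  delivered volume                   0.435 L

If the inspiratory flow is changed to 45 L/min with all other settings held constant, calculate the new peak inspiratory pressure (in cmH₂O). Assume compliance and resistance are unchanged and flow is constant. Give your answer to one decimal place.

Flow: 58 L/min ÷ 60 = 0.9667 L/s.
New flow: 45 L/min ÷ 60 = 0.75 L/s.
PIP = Vt/C + R·V̇ + PEEP (constant-flow equation of motion).
Only the resistive term changes: ΔPIP = R × ΔV̇ = 8.0 × (0.75 − 0.9667) = 8.0 × -0.2167 = -1.734 cmH2O.
Original PIP = 435/44.8 + 8.0×0.9667 + 10 = 27.443 cmH2O; new PIP = 27.443 + (-1.734) = 25.709 cmH2O.

25.7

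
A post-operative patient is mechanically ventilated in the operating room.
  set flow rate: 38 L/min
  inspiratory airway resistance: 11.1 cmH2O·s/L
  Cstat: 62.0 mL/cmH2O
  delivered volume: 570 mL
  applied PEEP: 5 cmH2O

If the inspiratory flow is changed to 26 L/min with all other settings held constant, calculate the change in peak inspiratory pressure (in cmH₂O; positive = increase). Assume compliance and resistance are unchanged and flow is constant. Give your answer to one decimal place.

Flow: 38 L/min ÷ 60 = 0.6333 L/s.
New flow: 26 L/min ÷ 60 = 0.4333 L/s.
PIP = Vt/C + R·V̇ + PEEP (constant-flow equation of motion).
Only the resistive term changes: ΔPIP = R × ΔV̇ = 11.1 × (0.4333 − 0.6333) = 11.1 × -0.2 = -2.22 cmH2O.

-2.2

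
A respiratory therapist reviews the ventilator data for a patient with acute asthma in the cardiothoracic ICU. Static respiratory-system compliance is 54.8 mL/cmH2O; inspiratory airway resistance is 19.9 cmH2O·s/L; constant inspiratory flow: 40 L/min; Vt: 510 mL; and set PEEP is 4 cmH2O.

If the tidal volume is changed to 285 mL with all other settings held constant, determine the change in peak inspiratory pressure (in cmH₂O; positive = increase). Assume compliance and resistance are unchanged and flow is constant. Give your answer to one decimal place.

PIP = Vt/C + R·V̇ + PEEP (constant-flow equation of motion).
Only the elastic term changes: ΔPIP = ΔVt / C = (285 − 510) / 54.8 = -4.106 cmH2O.

-4.1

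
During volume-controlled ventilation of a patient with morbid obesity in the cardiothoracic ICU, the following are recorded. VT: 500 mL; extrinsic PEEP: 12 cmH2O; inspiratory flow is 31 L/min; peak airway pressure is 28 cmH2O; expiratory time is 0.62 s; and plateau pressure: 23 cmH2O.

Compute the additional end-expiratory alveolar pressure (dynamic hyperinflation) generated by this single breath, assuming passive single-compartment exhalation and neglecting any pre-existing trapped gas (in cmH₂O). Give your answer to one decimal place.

Flow: 31 L/min ÷ 60 = 0.5167 L/s.
R = (PIP − Pplat)/V̇ = (28 − 23) / 0.5167 = 5.0/0.5167 = 9.677 cmH2O·s/L.
C = Vt/(Pplat − PEEP) = 500.0 / (23 − 12) = 500.0/11.0 = 45.455 mL/cmH2O.
τ = R × C = 9.677 × 0.04546 L/cmH2O = 0.4399 s.
Fraction remaining = e^(−Te/τ) = e^(−0.62/0.4399) = 0.2443; trapped volume = 500.0 × 0.2443 = 122.15 mL.
Additional alveolar pressure from trapping ≈ V_trapped / C = 122.15 / 45.455 = 2.687 cmH2O.

2.7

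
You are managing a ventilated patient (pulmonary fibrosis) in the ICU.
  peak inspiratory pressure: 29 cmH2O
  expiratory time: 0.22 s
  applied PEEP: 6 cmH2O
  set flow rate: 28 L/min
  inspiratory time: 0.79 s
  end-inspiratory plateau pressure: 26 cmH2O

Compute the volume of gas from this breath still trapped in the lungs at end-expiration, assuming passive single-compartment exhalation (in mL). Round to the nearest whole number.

58

Flow: 28 L/min ÷ 60 = 0.4667 L/s.
Vt = flow × Ti = 0.4667 L/s × 0.79 s × 1000 mL/L = 368.69 mL.
R = (PIP − Pplat)/V̇ = (29 − 26) / 0.4667 = 3.0/0.4667 = 6.428 cmH2O·s/L.
C = Vt/(Pplat − PEEP) = 368.69 / (26 − 6) = 368.69/20.0 = 18.435 mL/cmH2O.
τ = R × C = 6.428 × 0.01844 L/cmH2O = 0.1185 s.
Fraction remaining = e^(−Te/τ) = e^(−0.22/0.1185) = 0.1562.
Trapped volume = 368.69 × 0.1562 = 57.589 mL.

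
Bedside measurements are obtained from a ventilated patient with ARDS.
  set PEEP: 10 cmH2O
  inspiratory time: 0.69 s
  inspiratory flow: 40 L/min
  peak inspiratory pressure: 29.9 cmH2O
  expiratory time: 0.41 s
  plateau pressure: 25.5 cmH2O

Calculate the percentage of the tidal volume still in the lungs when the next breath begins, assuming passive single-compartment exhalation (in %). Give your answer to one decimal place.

12.3

Flow: 40 L/min ÷ 60 = 0.6667 L/s.
Vt = flow × Ti = 0.6667 L/s × 0.69 s × 1000 mL/L = 460.02 mL.
R = (PIP − Pplat)/V̇ = (29.9 − 25.5) / 0.6667 = 4.4/0.6667 = 6.6 cmH2O·s/L.
C = Vt/(Pplat − PEEP) = 460.02 / (25.5 − 10) = 460.02/15.5 = 29.679 mL/cmH2O.
τ = R × C = 6.6 × 0.02968 L/cmH2O = 0.1959 s.
Fraction remaining at end-expiration = e^(−Te/τ) = e^(−0.41/0.1959) = 0.1233 → 12.33%.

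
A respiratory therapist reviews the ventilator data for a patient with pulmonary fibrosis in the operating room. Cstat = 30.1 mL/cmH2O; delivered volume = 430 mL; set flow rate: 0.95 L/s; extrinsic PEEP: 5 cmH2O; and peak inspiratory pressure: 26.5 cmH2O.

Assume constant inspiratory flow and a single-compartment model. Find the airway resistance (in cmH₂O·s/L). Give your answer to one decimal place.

7.6

Equation of motion (constant flow): PIP = Vt/C + R·V̇ + PEEP.
R·V̇ = PIP − Vt/C − PEEP = 26.5 − 430/30.1 − 5 = 26.5 − 14.286 − 5 = 7.214 cmH2O.
R = 7.214 / 0.95 = 7.594 cmH2O·s/L.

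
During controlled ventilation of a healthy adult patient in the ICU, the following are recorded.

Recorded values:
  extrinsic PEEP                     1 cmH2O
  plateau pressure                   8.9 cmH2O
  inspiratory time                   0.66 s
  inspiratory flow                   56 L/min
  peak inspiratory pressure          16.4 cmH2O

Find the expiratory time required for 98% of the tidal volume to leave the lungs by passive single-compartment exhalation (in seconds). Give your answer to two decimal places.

Flow: 56 L/min ÷ 60 = 0.9333 L/s.
Vt = flow × Ti = 0.9333 L/s × 0.66 s × 1000 mL/L = 615.98 mL.
R = (PIP − Pplat)/V̇ = (16.4 − 8.9) / 0.9333 = 7.5/0.9333 = 8.036 cmH2O·s/L.
C = Vt/(Pplat − PEEP) = 615.98 / (8.9 − 1) = 615.98/7.9 = 77.972 mL/cmH2O.
τ = R × C = 8.036 × 0.07797 L/cmH2O = 0.6266 s.
t = −τ·ln(1 − 0.98) = −0.6266·ln(0.02) = 2.451 s.

2.45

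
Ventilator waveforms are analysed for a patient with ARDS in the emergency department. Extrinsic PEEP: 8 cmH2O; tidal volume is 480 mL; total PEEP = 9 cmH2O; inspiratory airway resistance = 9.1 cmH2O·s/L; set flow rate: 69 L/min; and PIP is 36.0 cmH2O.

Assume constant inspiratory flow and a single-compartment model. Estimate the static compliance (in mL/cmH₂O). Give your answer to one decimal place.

Flow: 69 L/min ÷ 60 = 1.15 L/s.
Total PEEP = 9 cmH2O (set 8 + intrinsic 1); this is the baseline alveolar pressure.
Equation of motion (constant flow): PIP = Vt/C + R·V̇ + PEEP.
Vt/C = PIP − R·V̇ − PEEP = 36.0 − 9.1×1.15 − 9 = 36.0 − 10.465 − 9 = 16.535 cmH2O.
C = Vt / 16.535 = 480 / 16.535 = 29.029 mL/cmH2O.

29.0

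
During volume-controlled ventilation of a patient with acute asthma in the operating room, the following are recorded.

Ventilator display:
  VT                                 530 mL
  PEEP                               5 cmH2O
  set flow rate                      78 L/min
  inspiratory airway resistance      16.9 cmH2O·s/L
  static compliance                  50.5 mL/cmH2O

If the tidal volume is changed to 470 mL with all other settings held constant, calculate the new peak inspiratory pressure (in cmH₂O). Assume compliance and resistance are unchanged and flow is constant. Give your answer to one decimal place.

Flow: 78 L/min ÷ 60 = 1.3 L/s.
PIP = Vt/C + R·V̇ + PEEP (constant-flow equation of motion).
Only the elastic term changes: ΔPIP = ΔVt / C = (470 − 530) / 50.5 = -1.188 cmH2O.
Original PIP = 530/50.5 + 16.9×1.3 + 5 = 37.465 cmH2O; new PIP = 37.465 + (-1.188) = 36.277 cmH2O.

36.3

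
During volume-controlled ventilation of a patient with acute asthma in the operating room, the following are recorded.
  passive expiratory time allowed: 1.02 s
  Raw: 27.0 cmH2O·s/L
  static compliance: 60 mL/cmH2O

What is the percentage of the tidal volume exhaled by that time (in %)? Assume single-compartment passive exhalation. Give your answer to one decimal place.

46.7

τ = R × C = 27.0 × 60 mL/cmH2O = 27.0 × 0.060 L/cmH2O = 1.62 s.
Passive exhalation: V(t)/V₀ = e^(−t/τ) = e^(−1.02/1.62) = 0.5328.
Fraction exhaled = 1 − 0.5328 = 0.4672 → 46.72%.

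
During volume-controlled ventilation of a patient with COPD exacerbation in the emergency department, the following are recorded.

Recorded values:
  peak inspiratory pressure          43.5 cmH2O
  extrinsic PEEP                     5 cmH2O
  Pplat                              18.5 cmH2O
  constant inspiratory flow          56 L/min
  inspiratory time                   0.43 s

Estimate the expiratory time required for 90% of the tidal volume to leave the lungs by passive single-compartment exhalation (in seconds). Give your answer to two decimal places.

1.83

Flow: 56 L/min ÷ 60 = 0.9333 L/s.
Vt = flow × Ti = 0.9333 L/s × 0.43 s × 1000 mL/L = 401.32 mL.
R = (PIP − Pplat)/V̇ = (43.5 − 18.5) / 0.9333 = 25.0/0.9333 = 26.787 cmH2O·s/L.
C = Vt/(Pplat − PEEP) = 401.32 / (18.5 − 5) = 401.32/13.5 = 29.727 mL/cmH2O.
τ = R × C = 26.787 × 0.02973 L/cmH2O = 0.7964 s.
t = −τ·ln(1 − 0.90) = −0.7964·ln(0.1) = 1.834 s.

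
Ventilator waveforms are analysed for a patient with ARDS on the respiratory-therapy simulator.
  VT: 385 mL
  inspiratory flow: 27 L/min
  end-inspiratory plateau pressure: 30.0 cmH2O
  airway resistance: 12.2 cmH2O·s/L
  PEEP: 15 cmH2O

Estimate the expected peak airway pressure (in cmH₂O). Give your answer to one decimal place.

Flow: 27 L/min ÷ 60 = 0.45 L/s.
PIP = Pplat + Raw × flow = 30.0 + 12.2 × 0.45 = 30.0 + 5.49 = 35.49 cmH2O.

35.5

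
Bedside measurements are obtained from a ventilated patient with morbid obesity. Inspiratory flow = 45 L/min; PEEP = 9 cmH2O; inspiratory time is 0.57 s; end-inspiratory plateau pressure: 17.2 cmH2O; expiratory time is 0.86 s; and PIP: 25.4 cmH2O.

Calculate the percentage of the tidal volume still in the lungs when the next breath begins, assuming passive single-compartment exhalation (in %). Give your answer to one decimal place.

Flow: 45 L/min ÷ 60 = 0.75 L/s.
Vt = flow × Ti = 0.75 L/s × 0.57 s × 1000 mL/L = 427.5 mL.
R = (PIP − Pplat)/V̇ = (25.4 − 17.2) / 0.75 = 8.2/0.75 = 10.933 cmH2O·s/L.
C = Vt/(Pplat − PEEP) = 427.5 / (17.2 − 9) = 427.5/8.2 = 52.134 mL/cmH2O.
τ = R × C = 10.933 × 0.05213 L/cmH2O = 0.5699 s.
Fraction remaining at end-expiration = e^(−Te/τ) = e^(−0.86/0.5699) = 0.2211 → 22.11%.

22.1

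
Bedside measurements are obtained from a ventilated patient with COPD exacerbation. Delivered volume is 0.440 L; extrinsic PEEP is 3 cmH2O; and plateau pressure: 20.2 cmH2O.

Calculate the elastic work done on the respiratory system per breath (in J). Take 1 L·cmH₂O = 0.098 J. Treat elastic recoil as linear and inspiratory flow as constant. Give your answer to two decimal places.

Elastic work ≈ ½ × (Pplat − PEEP) × Vt = 0.5 × (20.2 − 3) × 0.440 L = 0.5 × 17.2 × 0.440 = 3.784 L·cmH2O.
× 0.098 J/(L·cmH2O) → 0.3708 J.

0.37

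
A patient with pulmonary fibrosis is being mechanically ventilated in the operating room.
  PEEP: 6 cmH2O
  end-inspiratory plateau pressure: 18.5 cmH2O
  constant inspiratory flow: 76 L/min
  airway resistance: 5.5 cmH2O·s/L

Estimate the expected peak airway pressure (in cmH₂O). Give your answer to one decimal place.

25.5

Flow: 76 L/min ÷ 60 = 1.2667 L/s.
PIP = Pplat + Raw × flow = 18.5 + 5.5 × 1.2667 = 18.5 + 6.967 = 25.467 cmH2O.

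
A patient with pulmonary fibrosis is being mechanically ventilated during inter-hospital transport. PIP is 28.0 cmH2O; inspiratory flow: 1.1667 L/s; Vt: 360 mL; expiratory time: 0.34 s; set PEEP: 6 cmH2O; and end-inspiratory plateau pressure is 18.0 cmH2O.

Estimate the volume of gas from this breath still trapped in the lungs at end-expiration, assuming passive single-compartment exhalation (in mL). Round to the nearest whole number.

R = (PIP − Pplat)/V̇ = (28.0 − 18.0) / 1.1667 = 10.0/1.1667 = 8.571 cmH2O·s/L.
C = Vt/(Pplat − PEEP) = 360.0 / (18.0 − 6) = 360.0/12.0 = 30.0 mL/cmH2O.
τ = R × C = 8.571 × 0.03 L/cmH2O = 0.2571 s.
Fraction remaining = e^(−Te/τ) = e^(−0.34/0.2571) = 0.2665.
Trapped volume = 360.0 × 0.2665 = 95.94 mL.

96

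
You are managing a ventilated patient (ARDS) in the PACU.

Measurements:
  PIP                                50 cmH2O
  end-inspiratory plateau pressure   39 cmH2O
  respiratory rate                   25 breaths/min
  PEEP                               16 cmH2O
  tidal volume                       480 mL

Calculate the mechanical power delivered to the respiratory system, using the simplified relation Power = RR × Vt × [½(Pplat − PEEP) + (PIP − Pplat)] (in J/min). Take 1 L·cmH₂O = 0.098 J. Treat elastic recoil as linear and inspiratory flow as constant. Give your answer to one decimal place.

Per-breath work = Vt × [½(Pplat−PEEP) + (PIP−Pplat)] = 0.480 × [0.5×23.0 + 11.0] = 0.480 × 22.5 = 10.8 L·cmH2O.
Power = 25 × 10.8 = 270.0 L·cmH2O/min.
× 0.098 J/(L·cmH2O) → 26.46 J/min.

26.5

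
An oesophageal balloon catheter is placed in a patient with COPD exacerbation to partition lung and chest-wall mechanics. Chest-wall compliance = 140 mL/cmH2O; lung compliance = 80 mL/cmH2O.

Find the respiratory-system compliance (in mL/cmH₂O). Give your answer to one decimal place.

50.9

Lung and chest wall are elastances in series: 1/Crs = 1/CL + 1/Ccw.
1/Crs = 1/80 + 1/140 = 0.01964.
Crs = 50.916 mL/cmH2O.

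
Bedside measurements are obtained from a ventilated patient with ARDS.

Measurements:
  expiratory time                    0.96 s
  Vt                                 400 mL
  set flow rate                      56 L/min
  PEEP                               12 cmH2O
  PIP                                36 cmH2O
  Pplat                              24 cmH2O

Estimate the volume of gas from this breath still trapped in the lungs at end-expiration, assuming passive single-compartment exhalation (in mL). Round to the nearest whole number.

43

Flow: 56 L/min ÷ 60 = 0.9333 L/s.
R = (PIP − Pplat)/V̇ = (36 − 24) / 0.9333 = 12.0/0.9333 = 12.858 cmH2O·s/L.
C = Vt/(Pplat − PEEP) = 400.0 / (24 − 12) = 400.0/12.0 = 33.333 mL/cmH2O.
τ = R × C = 12.858 × 0.03333 L/cmH2O = 0.4286 s.
Fraction remaining = e^(−Te/τ) = e^(−0.96/0.4286) = 0.1065.
Trapped volume = 400.0 × 0.1065 = 42.6 mL.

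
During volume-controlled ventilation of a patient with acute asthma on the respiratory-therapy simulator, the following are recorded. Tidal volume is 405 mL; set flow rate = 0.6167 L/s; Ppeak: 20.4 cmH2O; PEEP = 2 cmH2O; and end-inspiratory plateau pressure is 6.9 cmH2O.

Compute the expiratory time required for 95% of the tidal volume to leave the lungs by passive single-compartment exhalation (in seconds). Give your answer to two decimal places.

5.42

R = (PIP − Pplat)/V̇ = (20.4 − 6.9) / 0.6167 = 13.5/0.6167 = 21.891 cmH2O·s/L.
C = Vt/(Pplat − PEEP) = 405.0 / (6.9 − 2) = 405.0/4.9 = 82.653 mL/cmH2O.
τ = R × C = 21.891 × 0.08265 L/cmH2O = 1.809 s.
t = −τ·ln(1 − 0.95) = −1.809·ln(0.05) = 5.419 s.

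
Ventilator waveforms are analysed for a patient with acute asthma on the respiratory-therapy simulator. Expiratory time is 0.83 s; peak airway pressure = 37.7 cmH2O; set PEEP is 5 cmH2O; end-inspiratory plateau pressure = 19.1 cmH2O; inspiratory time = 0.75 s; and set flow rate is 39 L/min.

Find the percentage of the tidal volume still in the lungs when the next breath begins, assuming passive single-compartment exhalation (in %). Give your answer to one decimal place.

43.2

Flow: 39 L/min ÷ 60 = 0.65 L/s.
Vt = flow × Ti = 0.65 L/s × 0.75 s × 1000 mL/L = 487.5 mL.
R = (PIP − Pplat)/V̇ = (37.7 − 19.1) / 0.65 = 18.6/0.65 = 28.615 cmH2O·s/L.
C = Vt/(Pplat − PEEP) = 487.5 / (19.1 − 5) = 487.5/14.1 = 34.574 mL/cmH2O.
τ = R × C = 28.615 × 0.03457 L/cmH2O = 0.9892 s.
Fraction remaining at end-expiration = e^(−Te/τ) = e^(−0.83/0.9892) = 0.4321 → 43.21%.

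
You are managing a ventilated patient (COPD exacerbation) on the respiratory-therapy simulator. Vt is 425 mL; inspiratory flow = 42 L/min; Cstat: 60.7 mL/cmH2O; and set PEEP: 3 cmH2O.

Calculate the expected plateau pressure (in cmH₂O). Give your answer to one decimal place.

10.0

Pplat = PEEP + Vt / Cstat = 3 + 425 / 60.7 = 3 + 7.002 = 10.002 cmH2O.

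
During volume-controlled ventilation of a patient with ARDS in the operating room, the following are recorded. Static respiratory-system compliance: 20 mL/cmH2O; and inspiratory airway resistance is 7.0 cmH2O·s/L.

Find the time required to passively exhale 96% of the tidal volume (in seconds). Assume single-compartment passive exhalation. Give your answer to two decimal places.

0.45

τ = R × C = 7.0 × 20 mL/cmH2O = 7.0 × 0.020 L/cmH2O = 0.14 s.
Exhaled fraction f = 1 − e^(−t/τ) → t = −τ·ln(1 − f) = −0.14·ln(0.04) = 0.4506 s.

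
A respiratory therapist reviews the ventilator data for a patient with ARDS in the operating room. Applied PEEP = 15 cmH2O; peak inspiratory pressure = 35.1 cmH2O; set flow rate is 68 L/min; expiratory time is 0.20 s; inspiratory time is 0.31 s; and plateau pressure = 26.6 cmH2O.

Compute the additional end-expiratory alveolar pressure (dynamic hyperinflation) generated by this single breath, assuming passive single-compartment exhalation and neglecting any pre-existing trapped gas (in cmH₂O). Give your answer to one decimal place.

Flow: 68 L/min ÷ 60 = 1.1333 L/s.
Vt = flow × Ti = 1.1333 L/s × 0.31 s × 1000 mL/L = 351.32 mL.
R = (PIP − Pplat)/V̇ = (35.1 − 26.6) / 1.1333 = 8.5/1.1333 = 7.5 cmH2O·s/L.
C = Vt/(Pplat − PEEP) = 351.32 / (26.6 − 15) = 351.32/11.6 = 30.286 mL/cmH2O.
τ = R × C = 7.5 × 0.03029 L/cmH2O = 0.2272 s.
Fraction remaining = e^(−Te/τ) = e^(−0.20/0.2272) = 0.4147; trapped volume = 351.32 × 0.4147 = 145.69 mL.
Additional alveolar pressure from trapping ≈ V_trapped / C = 145.69 / 30.286 = 4.81 cmH2O.

4.8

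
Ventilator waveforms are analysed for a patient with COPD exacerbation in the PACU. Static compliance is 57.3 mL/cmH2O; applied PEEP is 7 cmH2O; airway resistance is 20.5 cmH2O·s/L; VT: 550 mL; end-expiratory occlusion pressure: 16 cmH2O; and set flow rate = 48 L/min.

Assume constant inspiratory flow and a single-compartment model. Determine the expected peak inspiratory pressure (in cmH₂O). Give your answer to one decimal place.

42.0

Flow: 48 L/min ÷ 60 = 0.8 L/s.
Total PEEP = 16 cmH2O (set 7 + intrinsic 9); this is the baseline alveolar pressure.
Equation of motion (constant flow): PIP = Vt/C + R·V̇ + PEEP.
PIP = 550/57.3 + 20.5×0.8 + 16 = 9.599 + 16.4 + 16 = 41.999 cmH2O.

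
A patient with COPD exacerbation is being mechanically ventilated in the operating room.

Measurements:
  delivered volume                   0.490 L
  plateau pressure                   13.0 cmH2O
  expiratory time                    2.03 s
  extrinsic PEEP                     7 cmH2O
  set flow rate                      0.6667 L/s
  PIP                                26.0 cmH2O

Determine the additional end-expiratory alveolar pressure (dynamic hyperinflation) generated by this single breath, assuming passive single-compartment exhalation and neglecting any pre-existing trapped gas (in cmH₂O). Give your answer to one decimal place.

1.7

R = (PIP − Pplat)/V̇ = (26.0 − 13.0) / 0.6667 = 13.0/0.6667 = 19.499 cmH2O·s/L.
C = Vt/(Pplat − PEEP) = 490.0 / (13.0 − 7) = 490.0/6.0 = 81.667 mL/cmH2O.
τ = R × C = 19.499 × 0.08167 L/cmH2O = 1.592 s.
Fraction remaining = e^(−Te/τ) = e^(−2.03/1.592) = 0.2794; trapped volume = 490.0 × 0.2794 = 136.91 mL.
Additional alveolar pressure from trapping ≈ V_trapped / C = 136.91 / 81.667 = 1.676 cmH2O.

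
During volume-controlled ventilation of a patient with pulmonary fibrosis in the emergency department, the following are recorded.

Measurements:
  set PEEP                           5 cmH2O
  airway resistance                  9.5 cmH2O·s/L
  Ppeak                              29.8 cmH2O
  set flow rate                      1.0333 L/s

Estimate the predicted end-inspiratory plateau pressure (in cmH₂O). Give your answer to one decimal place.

Pplat = PIP − Raw × flow = 29.8 − 9.5 × 1.0333 = 29.8 − 9.816 = 19.984 cmH2O.

20.0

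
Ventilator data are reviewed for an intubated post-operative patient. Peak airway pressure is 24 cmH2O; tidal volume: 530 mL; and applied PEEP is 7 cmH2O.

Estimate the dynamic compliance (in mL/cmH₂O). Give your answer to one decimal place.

Dynamic compliance = Vt / (PIP − PEEP) = 530 / (24 − 7) = 530 / 17.0 = 31.176 mL/cmH2O.

31.2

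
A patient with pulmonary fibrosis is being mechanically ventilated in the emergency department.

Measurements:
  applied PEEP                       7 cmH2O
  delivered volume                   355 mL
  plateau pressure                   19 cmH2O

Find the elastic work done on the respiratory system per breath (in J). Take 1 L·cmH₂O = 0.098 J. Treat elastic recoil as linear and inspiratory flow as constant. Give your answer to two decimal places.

0.21

Elastic work ≈ ½ × (Pplat − PEEP) × Vt = 0.5 × (19 − 7) × 0.355 L = 0.5 × 12.0 × 0.355 = 2.13 L·cmH2O.
× 0.098 J/(L·cmH2O) → 0.2087 J.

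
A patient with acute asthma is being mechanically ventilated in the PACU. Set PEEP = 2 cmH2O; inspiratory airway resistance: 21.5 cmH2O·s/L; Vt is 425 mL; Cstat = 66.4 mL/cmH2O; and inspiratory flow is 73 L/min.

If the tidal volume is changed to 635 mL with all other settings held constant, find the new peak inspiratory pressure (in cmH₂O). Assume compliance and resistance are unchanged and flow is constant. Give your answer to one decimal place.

37.7

Flow: 73 L/min ÷ 60 = 1.2167 L/s.
PIP = Vt/C + R·V̇ + PEEP (constant-flow equation of motion).
Only the elastic term changes: ΔPIP = ΔVt / C = (635 − 425) / 66.4 = 3.163 cmH2O.
Original PIP = 425/66.4 + 21.5×1.2167 + 2 = 34.56 cmH2O; new PIP = 34.56 + (3.163) = 37.723 cmH2O.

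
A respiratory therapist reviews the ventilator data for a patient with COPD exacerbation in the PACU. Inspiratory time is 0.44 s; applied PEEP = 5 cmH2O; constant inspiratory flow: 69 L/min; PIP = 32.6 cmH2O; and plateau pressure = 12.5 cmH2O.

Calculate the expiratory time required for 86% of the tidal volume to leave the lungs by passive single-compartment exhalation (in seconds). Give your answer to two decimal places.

Flow: 69 L/min ÷ 60 = 1.15 L/s.
Vt = flow × Ti = 1.15 L/s × 0.44 s × 1000 mL/L = 506.0 mL.
R = (PIP − Pplat)/V̇ = (32.6 − 12.5) / 1.15 = 20.1/1.15 = 17.478 cmH2O·s/L.
C = Vt/(Pplat − PEEP) = 506.0 / (12.5 − 5) = 506.0/7.5 = 67.467 mL/cmH2O.
τ = R × C = 17.478 × 0.06747 L/cmH2O = 1.179 s.
t = −τ·ln(1 − 0.86) = −1.179·ln(0.14) = 2.318 s.

2.32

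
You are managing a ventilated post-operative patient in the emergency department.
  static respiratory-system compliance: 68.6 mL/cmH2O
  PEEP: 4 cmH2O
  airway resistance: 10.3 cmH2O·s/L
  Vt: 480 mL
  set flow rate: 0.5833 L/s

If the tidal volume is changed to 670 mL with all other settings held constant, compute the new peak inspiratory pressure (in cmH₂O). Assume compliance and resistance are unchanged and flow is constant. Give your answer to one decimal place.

19.8

PIP = Vt/C + R·V̇ + PEEP (constant-flow equation of motion).
Only the elastic term changes: ΔPIP = ΔVt / C = (670 − 480) / 68.6 = 2.77 cmH2O.
Original PIP = 480/68.6 + 10.3×0.5833 + 4 = 17.005 cmH2O; new PIP = 17.005 + (2.77) = 19.775 cmH2O.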